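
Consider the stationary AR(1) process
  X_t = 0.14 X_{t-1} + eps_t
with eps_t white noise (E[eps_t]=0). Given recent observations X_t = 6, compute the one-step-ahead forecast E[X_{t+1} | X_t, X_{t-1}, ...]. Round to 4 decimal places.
E[X_{t+1} \mid \mathcal F_t] = 0.8400

For an AR(p) model X_t = c + sum_i phi_i X_{t-i} + eps_t, the
one-step-ahead conditional mean is
  E[X_{t+1} | X_t, ...] = c + sum_i phi_i X_{t+1-i}.
Substitute known values:
  E[X_{t+1} | ...] = (0.14) * (6)
                   = 0.8400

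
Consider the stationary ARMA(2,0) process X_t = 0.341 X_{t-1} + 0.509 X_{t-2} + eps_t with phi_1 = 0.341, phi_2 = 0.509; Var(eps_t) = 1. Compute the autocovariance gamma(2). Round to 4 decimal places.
\gamma(2) = 1.9445

Multiply the model equation by X_{t-k} and take expectations. With theta_0 = psi_0 = 1 and psi_j the MA(infinity) weights, this gives
  gamma(k) - sum_i phi_i gamma(k-i) = c_k,
  c_k = sigma^2 * sum_{j=k..q} theta_j psi_{j-k}   (c_k = 0 for k > q),
using gamma(-m) = gamma(m).
Pure AR (q = 0): c_0 = sigma^2 = 1, c_k = 0 for k >= 1.
Equations for k = 0, 1, 2 (AR order 2, c_2 = 0):
  (E0) gamma(0) = phi_1 gamma(1) + phi_2 gamma(2) + c_0
  (E1) gamma(1) = phi_1 gamma(0) + phi_2 gamma(1) + c_1
  (E2) gamma(2) = phi_1 gamma(1) + phi_2 gamma(0)
From (E1): gamma(1) = A gamma(0) + B with
  A = phi_1 / (1 - phi_2) = 0.341 / 0.491 = 0.694501,   B = c_1 / (1 - phi_2) = 0 / 0.491 = 0.
Insert (E2) into (E0): gamma(0) (1 - phi_2^2) = phi_1 (1 + phi_2) gamma(1) + c_0.
  phi_1 (1 + phi_2) = (0.341)(1.509) = 0.514569,   1 - phi_2^2 = 0.740919.
Replace gamma(1) by A gamma(0) + B and collect gamma(0):
  gamma(0) [0.740919 - (0.514569)(0.694501)] = c_0 = 1
  gamma(0) * 0.38355 = 1
  gamma(0) = 1 / 0.38355 = 2.60722.
  gamma(1) = A gamma(0) = (0.694501)(2.60722) = 1.810717.
  gamma(2) = phi_1 gamma(1) + phi_2 gamma(0) = (0.341)(1.810717) + (0.509)(2.60722) = 1.944529.
Therefore gamma(2) = 1.9445 (to 4 decimal places).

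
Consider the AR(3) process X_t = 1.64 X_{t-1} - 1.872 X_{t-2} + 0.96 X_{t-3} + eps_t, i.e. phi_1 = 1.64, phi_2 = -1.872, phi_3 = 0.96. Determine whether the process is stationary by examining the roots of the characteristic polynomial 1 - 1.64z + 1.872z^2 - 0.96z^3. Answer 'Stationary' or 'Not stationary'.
\text{Not stationary}

The AR(p) characteristic polynomial is P(z) = 1 - 1.64z + 1.872z^2 - 0.96z^3.
Stationarity requires all roots to lie outside the unit circle, i.e. |z| > 1 for every root.
Degree 3: look for a simple real root z0 first, then factor out (1 - z/z0) and solve the remaining quadratic.
Testing z0 = 1.25: P(1.25) = 1 + (-1.64)(1.25) + (1.872)(1.25)^2 + (-0.96)(1.25)^3
  = 1 + (-2.05) + (2.925) + (-1.875) = 0.  So z_0 = 1.25 is a root, |z_0| = 1.25.
Divide out the factor (1 - 0.8 z) = (1 - z/z0) (since 1/z0 = 0.8):
  P(z) = (1 - 0.8 z)(1 + (-0.84) z + (1.2) z^2)
  [check: z-coef -0.84 - (0.8) = -1.64; z^2-coef 1.2 - (0.8)(-0.84) = 1.872; z^3-coef -(0.8)(1.2) = -0.96.]
Remaining roots from the quadratic factor 1 + (-0.84) z + (1.2) z^2:
  Set 1 + (-0.84) z + (1.2) z^2 = 0, i.e. a z^2 + b z + c = 0 with a = 1.2, b = -0.84, c = 1.
  Discriminant D = b^2 - 4ac = (-0.84)^2 - 4*(1.2)*1 = 0.7056 - (4.8) = -4.0944.
  D < 0, so the roots are the complex-conjugate pair z = (-b +/- i sqrt(-D)) / (2a) = 0.35 +/- 0.8431i.
  For a conjugate pair |z|^2 = z * conj(z) = (product of roots) = c/a = 1/(1.2) = 0.833333, so |z| = sqrt(0.833333) = 0.9129 for both roots.
Moduli of all roots: 1.2500, 0.9129, 0.9129.
All moduli strictly greater than 1? No.
Verdict: Not stationary.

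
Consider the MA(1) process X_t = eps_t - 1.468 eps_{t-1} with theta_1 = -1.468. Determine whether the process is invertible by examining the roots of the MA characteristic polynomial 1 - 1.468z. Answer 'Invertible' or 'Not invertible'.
\text{Not invertible}

The MA(q) characteristic polynomial is P(z) = 1 - 1.468z.
Invertibility requires all roots to lie outside the unit circle, i.e. |z| > 1 for every root.
This is linear in z: 1 + (-1.468) z = 0  =>  z = -1/(-1.468) = 0.681199,  |z| = 0.681199.
Moduli of all roots: 0.6812.
All moduli strictly greater than 1? No.
Verdict: Not invertible.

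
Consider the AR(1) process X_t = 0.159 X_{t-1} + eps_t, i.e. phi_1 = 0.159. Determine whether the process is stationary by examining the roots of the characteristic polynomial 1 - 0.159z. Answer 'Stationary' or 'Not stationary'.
\text{Stationary}

The AR(p) characteristic polynomial is P(z) = 1 - 0.159z.
Stationarity requires all roots to lie outside the unit circle, i.e. |z| > 1 for every root.
This is linear in z: 1 + (-0.159) z = 0  =>  z = -1/(-0.159) = 6.289308,  |z| = 6.289308.
Moduli of all roots: 6.2893.
All moduli strictly greater than 1? Yes.
Verdict: Stationary.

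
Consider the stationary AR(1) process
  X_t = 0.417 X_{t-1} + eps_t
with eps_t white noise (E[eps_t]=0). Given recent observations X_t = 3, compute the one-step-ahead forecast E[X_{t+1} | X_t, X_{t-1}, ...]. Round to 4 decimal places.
E[X_{t+1} \mid \mathcal F_t] = 1.2510

For an AR(p) model X_t = c + sum_i phi_i X_{t-i} + eps_t, the
one-step-ahead conditional mean is
  E[X_{t+1} | X_t, ...] = c + sum_i phi_i X_{t+1-i}.
Substitute known values:
  E[X_{t+1} | ...] = (0.417) * (3)
                   = 1.2510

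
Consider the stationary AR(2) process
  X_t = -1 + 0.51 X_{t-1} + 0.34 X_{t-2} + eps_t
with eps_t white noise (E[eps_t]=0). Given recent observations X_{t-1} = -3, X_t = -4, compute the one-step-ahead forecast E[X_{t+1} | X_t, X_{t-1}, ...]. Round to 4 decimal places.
E[X_{t+1} \mid \mathcal F_t] = -4.0600

For an AR(p) model X_t = c + sum_i phi_i X_{t-i} + eps_t, the
one-step-ahead conditional mean is
  E[X_{t+1} | X_t, ...] = c + sum_i phi_i X_{t+1-i}.
Substitute known values:
  E[X_{t+1} | ...] = -1 + (0.51) * (-4) + (0.34) * (-3)
                   = -4.0600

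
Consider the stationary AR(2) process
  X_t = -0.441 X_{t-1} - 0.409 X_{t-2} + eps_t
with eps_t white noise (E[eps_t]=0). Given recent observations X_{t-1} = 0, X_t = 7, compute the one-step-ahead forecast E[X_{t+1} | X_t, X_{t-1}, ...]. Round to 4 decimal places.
E[X_{t+1} \mid \mathcal F_t] = -3.0870

For an AR(p) model X_t = c + sum_i phi_i X_{t-i} + eps_t, the
one-step-ahead conditional mean is
  E[X_{t+1} | X_t, ...] = c + sum_i phi_i X_{t+1-i}.
Substitute known values:
  E[X_{t+1} | ...] = (-0.441) * (7) + (-0.409) * (0)
                   = -3.0870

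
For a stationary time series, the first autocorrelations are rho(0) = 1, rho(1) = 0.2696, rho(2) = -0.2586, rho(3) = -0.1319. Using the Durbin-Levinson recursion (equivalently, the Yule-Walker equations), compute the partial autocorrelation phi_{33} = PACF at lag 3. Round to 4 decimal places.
\phi_{33} = 0.0730

The PACF at lag k is phi_{kk}, the last component of the solution
to the Yule-Walker system G_k phi = r_k where
  (G_k)_{ij} = rho(|i - j|), (r_k)_i = rho(i), i,j = 1..k.
Equivalently, Durbin-Levinson gives phi_{kk} iteratively:
  phi_{11} = rho(1)
  phi_{kk} = [rho(k) - sum_{j=1..k-1} phi_{k-1,j} rho(k-j)]
            / [1 - sum_{j=1..k-1} phi_{k-1,j} rho(j)],
  phi_{k,j} = phi_{k-1,j} - phi_{kk} phi_{k-1,k-j},  j = 1..k-1.
Step k = 1:
  phi_11 = rho(1) = 0.2696.
Step k = 2:
  phi_22 = [rho(2) - phi_11 rho(1)] / [1 - phi_11 rho(1)] = [-0.2586 - (0.2696)(0.2696)] / [1 - (0.2696)(0.2696)]
         = -0.33128416 / 0.92731584 = -0.357251.
  Update: phi_21 = phi_11 - phi_22 phi_11 = 0.2696 - (-0.357251)(0.2696) = 0.365915.
Step k = 3:
  phi_33 = [rho(3) - phi_21 rho(2) - phi_22 rho(1)] / [1 - phi_21 rho(1) - phi_22 rho(2)]
    numerator   = -0.1319 - (0.365915)(-0.2586) - (-0.357251)(0.2696) = 0.05904033
    denominator = 1 - (0.365915)(0.2696) - (-0.357251)(-0.2586) = 0.80896437
  phi_33 = 0.05904033 / 0.80896437 = 0.073.
Therefore phi_{33} = 0.0730.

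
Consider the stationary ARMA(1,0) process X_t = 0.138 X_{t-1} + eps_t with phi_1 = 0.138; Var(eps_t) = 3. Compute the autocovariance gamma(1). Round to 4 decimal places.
\gamma(1) = 0.4220

Multiply the model equation by X_{t-k} and take expectations. With theta_0 = psi_0 = 1 and psi_j the MA(infinity) weights, this gives
  gamma(k) - sum_i phi_i gamma(k-i) = c_k,
  c_k = sigma^2 * sum_{j=k..q} theta_j psi_{j-k}   (c_k = 0 for k > q),
using gamma(-m) = gamma(m).
Pure AR (q = 0): c_0 = sigma^2 = 3, c_k = 0 for k >= 1.
Equations for k = 0 and k = 1 (AR order 1):
  gamma(0) = phi_1 gamma(1) + c_0
  gamma(1) = phi_1 gamma(0) + c_1
Substituting the second into the first: gamma(0) (1 - phi_1^2) = c_0 + phi_1 c_1, so
  gamma(0) = c_0 / (1 - phi_1^2) = 3 / (1 - (0.138)^2) = 3 / 0.980956 = 3.058241.
  gamma(1) = phi_1 gamma(0) = (0.138)(3.058241) = 0.422037.
Therefore gamma(1) = 0.4220 (to 4 decimal places).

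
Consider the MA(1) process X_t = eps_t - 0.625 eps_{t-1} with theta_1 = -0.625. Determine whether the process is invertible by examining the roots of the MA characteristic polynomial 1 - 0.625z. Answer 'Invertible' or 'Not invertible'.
\text{Invertible}

The MA(q) characteristic polynomial is P(z) = 1 - 0.625z.
Invertibility requires all roots to lie outside the unit circle, i.e. |z| > 1 for every root.
This is linear in z: 1 + (-0.625) z = 0  =>  z = -1/(-0.625) = 1.6,  |z| = 1.6.
Moduli of all roots: 1.6000.
All moduli strictly greater than 1? Yes.
Verdict: Invertible.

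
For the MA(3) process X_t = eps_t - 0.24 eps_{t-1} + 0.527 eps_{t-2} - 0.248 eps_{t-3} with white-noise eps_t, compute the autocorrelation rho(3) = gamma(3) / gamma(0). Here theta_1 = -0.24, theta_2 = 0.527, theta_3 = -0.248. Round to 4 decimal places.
\rho(3) = -0.1775

For an MA(q) process with theta_0 = 1, the autocovariance is
  gamma(k) = sigma^2 * sum_{i=0..q-k} theta_i * theta_{i+k},
and rho(k) = gamma(k) / gamma(0). Sigma^2 cancels.
  numerator   = (1)*(-0.248) = -0.248.
  denominator = (1)^2 + (-0.24)^2 + (0.527)^2 + (-0.248)^2 = 1.396833.
  rho(3) = -0.248 / 1.396833 = -0.1775.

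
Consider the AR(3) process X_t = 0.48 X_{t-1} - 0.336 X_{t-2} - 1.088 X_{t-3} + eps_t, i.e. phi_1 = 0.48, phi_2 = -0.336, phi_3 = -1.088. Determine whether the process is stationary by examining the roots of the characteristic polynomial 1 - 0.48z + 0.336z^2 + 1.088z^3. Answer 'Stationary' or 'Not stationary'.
\text{Not stationary}

The AR(p) characteristic polynomial is P(z) = 1 - 0.48z + 0.336z^2 + 1.088z^3.
Stationarity requires all roots to lie outside the unit circle, i.e. |z| > 1 for every root.
Degree 3: look for a simple real root z0 first, then factor out (1 - z/z0) and solve the remaining quadratic.
Testing z0 = -1.25: P(-1.25) = 1 + (-0.48)(-1.25) + (0.336)(-1.25)^2 + (1.088)(-1.25)^3
  = 1 + (0.6) + (0.525) + (-2.125) = 0.  So z_0 = -1.25 is a root, |z_0| = 1.25.
Divide out the factor (1 + 0.8 z) = (1 - z/z0) (since 1/z0 = -0.8):
  P(z) = (1 + 0.8 z)(1 + (-1.28) z + (1.36) z^2)
  [check: z-coef -1.28 - (-0.8) = -0.48; z^2-coef 1.36 - (-0.8)(-1.28) = 0.336; z^3-coef -(-0.8)(1.36) = 1.088.]
Remaining roots from the quadratic factor 1 + (-1.28) z + (1.36) z^2:
  Set 1 + (-1.28) z + (1.36) z^2 = 0, i.e. a z^2 + b z + c = 0 with a = 1.36, b = -1.28, c = 1.
  Discriminant D = b^2 - 4ac = (-1.28)^2 - 4*(1.36)*1 = 1.6384 - (5.44) = -3.8016.
  D < 0, so the roots are the complex-conjugate pair z = (-b +/- i sqrt(-D)) / (2a) = 0.4706 +/- 0.7168i.
  For a conjugate pair |z|^2 = z * conj(z) = (product of roots) = c/a = 1/(1.36) = 0.735294, so |z| = sqrt(0.735294) = 0.8575 for both roots.
Moduli of all roots: 1.2500, 0.8575, 0.8575.
All moduli strictly greater than 1? No.
Verdict: Not stationary.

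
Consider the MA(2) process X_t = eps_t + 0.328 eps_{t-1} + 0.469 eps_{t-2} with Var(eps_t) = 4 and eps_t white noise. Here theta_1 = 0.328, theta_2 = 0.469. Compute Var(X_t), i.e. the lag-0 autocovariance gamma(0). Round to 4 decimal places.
\gamma(0) = 5.3102

For an MA(q) process X_t = eps_t + sum_i theta_i eps_{t-i} with
Var(eps_t) = sigma^2, the variance is
  gamma(0) = sigma^2 * (1 + sum_i theta_i^2).
  sum_i theta_i^2 = (0.328)^2 + (0.469)^2 = 0.107584 + 0.219961 = 0.327545.
  gamma(0) = 4 * (1 + 0.327545) = 4 * 1.327545 = 5.31018, which rounds to 5.3102.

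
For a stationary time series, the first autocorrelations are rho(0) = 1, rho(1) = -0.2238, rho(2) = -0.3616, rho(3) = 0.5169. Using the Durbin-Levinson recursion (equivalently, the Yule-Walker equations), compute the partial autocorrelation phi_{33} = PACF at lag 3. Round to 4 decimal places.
\phi_{33} = 0.3939

The PACF at lag k is phi_{kk}, the last component of the solution
to the Yule-Walker system G_k phi = r_k where
  (G_k)_{ij} = rho(|i - j|), (r_k)_i = rho(i), i,j = 1..k.
Equivalently, Durbin-Levinson gives phi_{kk} iteratively:
  phi_{11} = rho(1)
  phi_{kk} = [rho(k) - sum_{j=1..k-1} phi_{k-1,j} rho(k-j)]
            / [1 - sum_{j=1..k-1} phi_{k-1,j} rho(j)],
  phi_{k,j} = phi_{k-1,j} - phi_{kk} phi_{k-1,k-j},  j = 1..k-1.
Step k = 1:
  phi_11 = rho(1) = -0.2238.
Step k = 2:
  phi_22 = [rho(2) - phi_11 rho(1)] / [1 - phi_11 rho(1)] = [-0.3616 - (-0.2238)(-0.2238)] / [1 - (-0.2238)(-0.2238)]
         = -0.41168644 / 0.94991356 = -0.433394.
  Update: phi_21 = phi_11 - phi_22 phi_11 = -0.2238 - (-0.433394)(-0.2238) = -0.320793.
Step k = 3:
  phi_33 = [rho(3) - phi_21 rho(2) - phi_22 rho(1)] / [1 - phi_21 rho(1) - phi_22 rho(2)]
    numerator   = 0.5169 - (-0.320793)(-0.3616) - (-0.433394)(-0.2238) = 0.30390759
    denominator = 1 - (-0.320793)(-0.2238) - (-0.433394)(-0.3616) = 0.7714913
  phi_33 = 0.30390759 / 0.7714913 = 0.3939.
Therefore phi_{33} = 0.3939.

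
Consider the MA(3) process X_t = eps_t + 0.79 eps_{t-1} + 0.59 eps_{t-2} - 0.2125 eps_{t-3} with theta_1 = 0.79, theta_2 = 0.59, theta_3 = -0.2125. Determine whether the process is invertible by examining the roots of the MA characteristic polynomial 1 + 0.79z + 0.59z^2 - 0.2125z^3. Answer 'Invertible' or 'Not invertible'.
\text{Invertible}

The MA(q) characteristic polynomial is P(z) = 1 + 0.79z + 0.59z^2 - 0.2125z^3.
Invertibility requires all roots to lie outside the unit circle, i.e. |z| > 1 for every root.
Degree 3: look for a simple real root z0 first, then factor out (1 - z/z0) and solve the remaining quadratic.
Testing z0 = 4: P(4) = 1 + (0.79)(4) + (0.59)(4)^2 + (-0.2125)(4)^3
  = 1 + (3.16) + (9.44) + (-13.6) = 0.  So z_0 = 4 is a root, |z_0| = 4.
Divide out the factor (1 - 0.25 z) = (1 - z/z0) (since 1/z0 = 0.25):
  P(z) = (1 - 0.25 z)(1 + (1.04) z + (0.85) z^2)
  [check: z-coef 1.04 - (0.25) = 0.79; z^2-coef 0.85 - (0.25)(1.04) = 0.59; z^3-coef -(0.25)(0.85) = -0.2125.]
Remaining roots from the quadratic factor 1 + (1.04) z + (0.85) z^2:
  Set 1 + (1.04) z + (0.85) z^2 = 0, i.e. a z^2 + b z + c = 0 with a = 0.85, b = 1.04, c = 1.
  Discriminant D = b^2 - 4ac = (1.04)^2 - 4*(0.85)*1 = 1.0816 - (3.4) = -2.3184.
  D < 0, so the roots are the complex-conjugate pair z = (-b +/- i sqrt(-D)) / (2a) = -0.6118 +/- 0.8957i.
  For a conjugate pair |z|^2 = z * conj(z) = (product of roots) = c/a = 1/(0.85) = 1.176471, so |z| = sqrt(1.176471) = 1.0847 for both roots.
Moduli of all roots: 4.0000, 1.0847, 1.0847.
All moduli strictly greater than 1? Yes.
Verdict: Invertible.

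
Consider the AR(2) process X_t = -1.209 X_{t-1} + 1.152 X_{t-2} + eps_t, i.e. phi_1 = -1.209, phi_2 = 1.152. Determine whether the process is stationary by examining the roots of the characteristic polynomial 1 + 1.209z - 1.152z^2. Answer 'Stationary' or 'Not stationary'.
\text{Not stationary}

The AR(p) characteristic polynomial is P(z) = 1 + 1.209z - 1.152z^2.
Stationarity requires all roots to lie outside the unit circle, i.e. |z| > 1 for every root.
Set 1 + (1.209) z + (-1.152) z^2 = 0, i.e. a z^2 + b z + c = 0 with a = -1.152, b = 1.209, c = 1.
Discriminant D = b^2 - 4ac = (1.209)^2 - 4*(-1.152)*1 = 1.461681 - (-4.608) = 6.069681.
D >= 0, so the roots are real: z = (-b +/- sqrt(D)) / (2a) = (-1.209 +/- 2.463672) / (-2.304).
  z_1 = (-1.209 + 2.463672) / (-2.304) = -0.5446,   |z_1| = 0.5446.
  z_2 = (-1.209 - 2.463672) / (-2.304) = 1.594,   |z_2| = 1.594.
Moduli of all roots: 0.5446, 1.5940.
All moduli strictly greater than 1? No.
Verdict: Not stationary.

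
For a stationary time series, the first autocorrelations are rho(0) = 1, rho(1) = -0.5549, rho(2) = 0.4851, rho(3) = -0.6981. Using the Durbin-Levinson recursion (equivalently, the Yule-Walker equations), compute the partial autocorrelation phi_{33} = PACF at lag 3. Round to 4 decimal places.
\phi_{33} = -0.5501

The PACF at lag k is phi_{kk}, the last component of the solution
to the Yule-Walker system G_k phi = r_k where
  (G_k)_{ij} = rho(|i - j|), (r_k)_i = rho(i), i,j = 1..k.
Equivalently, Durbin-Levinson gives phi_{kk} iteratively:
  phi_{11} = rho(1)
  phi_{kk} = [rho(k) - sum_{j=1..k-1} phi_{k-1,j} rho(k-j)]
            / [1 - sum_{j=1..k-1} phi_{k-1,j} rho(j)],
  phi_{k,j} = phi_{k-1,j} - phi_{kk} phi_{k-1,k-j},  j = 1..k-1.
Step k = 1:
  phi_11 = rho(1) = -0.5549.
Step k = 2:
  phi_22 = [rho(2) - phi_11 rho(1)] / [1 - phi_11 rho(1)] = [0.4851 - (-0.5549)(-0.5549)] / [1 - (-0.5549)(-0.5549)]
         = 0.17718599 / 0.69208599 = 0.256017.
  Update: phi_21 = phi_11 - phi_22 phi_11 = -0.5549 - (0.256017)(-0.5549) = -0.412836.
Step k = 3:
  phi_33 = [rho(3) - phi_21 rho(2) - phi_22 rho(1)] / [1 - phi_21 rho(1) - phi_22 rho(2)]
    numerator   = -0.6981 - (-0.412836)(0.4851) - (0.256017)(-0.5549) = -0.35576926
    denominator = 1 - (-0.412836)(-0.5549) - (0.256017)(0.4851) = 0.64672331
  phi_33 = -0.35576926 / 0.64672331 = -0.5501.
Therefore phi_{33} = -0.5501.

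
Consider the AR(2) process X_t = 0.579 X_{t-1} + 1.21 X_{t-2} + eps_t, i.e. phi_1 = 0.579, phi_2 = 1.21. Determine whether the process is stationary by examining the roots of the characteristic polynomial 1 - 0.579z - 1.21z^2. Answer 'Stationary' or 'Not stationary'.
\text{Not stationary}

The AR(p) characteristic polynomial is P(z) = 1 - 0.579z - 1.21z^2.
Stationarity requires all roots to lie outside the unit circle, i.e. |z| > 1 for every root.
Set 1 + (-0.579) z + (-1.21) z^2 = 0, i.e. a z^2 + b z + c = 0 with a = -1.21, b = -0.579, c = 1.
Discriminant D = b^2 - 4ac = (-0.579)^2 - 4*(-1.21)*1 = 0.335241 - (-4.84) = 5.175241.
D >= 0, so the roots are real: z = (-b +/- sqrt(D)) / (2a) = (0.579 +/- 2.274916) / (-2.42).
  z_1 = (0.579 + 2.274916) / (-2.42) = -1.1793,   |z_1| = 1.1793.
  z_2 = (0.579 - 2.274916) / (-2.42) = 0.7008,   |z_2| = 0.7008.
Moduli of all roots: 1.1793, 0.7008.
All moduli strictly greater than 1? No.
Verdict: Not stationary.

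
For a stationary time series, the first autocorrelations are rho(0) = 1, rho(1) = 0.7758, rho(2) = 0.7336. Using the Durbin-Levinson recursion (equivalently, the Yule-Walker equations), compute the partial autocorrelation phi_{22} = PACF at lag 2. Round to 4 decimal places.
\phi_{22} = 0.3309

The PACF at lag k is phi_{kk}, the last component of the solution
to the Yule-Walker system G_k phi = r_k where
  (G_k)_{ij} = rho(|i - j|), (r_k)_i = rho(i), i,j = 1..k.
Equivalently, Durbin-Levinson gives phi_{kk} iteratively:
  phi_{11} = rho(1)
  phi_{kk} = [rho(k) - sum_{j=1..k-1} phi_{k-1,j} rho(k-j)]
            / [1 - sum_{j=1..k-1} phi_{k-1,j} rho(j)],
  phi_{k,j} = phi_{k-1,j} - phi_{kk} phi_{k-1,k-j},  j = 1..k-1.
Step k = 1:
  phi_11 = rho(1) = 0.7758.
Step k = 2:
  phi_22 = [rho(2) - phi_11 rho(1)] / [1 - phi_11 rho(1)] = [0.7336 - (0.7758)(0.7758)] / [1 - (0.7758)(0.7758)]
         = 0.13173436 / 0.39813436 = 0.3309.
Therefore phi_{22} = 0.3309.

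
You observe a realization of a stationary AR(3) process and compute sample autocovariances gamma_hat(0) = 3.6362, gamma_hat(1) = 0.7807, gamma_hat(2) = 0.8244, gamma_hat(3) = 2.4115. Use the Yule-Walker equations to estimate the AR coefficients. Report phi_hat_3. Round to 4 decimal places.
\hat\phi_{3} = 0.6340

The Yule-Walker equations for an AR(p) process read, in matrix form,
  Gamma_p phi = r_p,   with   (Gamma_p)_{ij} = gamma(|i - j|),
                       (r_p)_i = gamma(i),   i,j = 1..p.
Substitute the sample gammas (Toeplitz matrix and right-hand side of size 3):
  Gamma_p = [[3.6362, 0.7807, 0.8244], [0.7807, 3.6362, 0.7807], [0.8244, 0.7807, 3.6362]]
  r_p     = [0.7807, 0.8244, 2.4115]
Written out (R1..R3):
  (R1) 3.6362 phi_1 + 0.7807 phi_2 + 0.8244 phi_3 = 0.7807
  (R2) 0.7807 phi_1 + 3.6362 phi_2 + 0.7807 phi_3 = 0.8244
  (R3) 0.8244 phi_1 + 0.7807 phi_2 + 3.6362 phi_3 = 2.4115
Gaussian elimination:
  R2 <- R2 - (0.7807/3.6362) R1 = R2 - (0.214702) R1:  3.468582 phi_2 + 0.6037 phi_3 = 0.656782
  R3 <- R3 - (0.8244/3.6362) R1 = R3 - (0.22672) R1:  0.6037 phi_2 + 3.449292 phi_3 = 2.2345
  R3 <- R3 - (0.6037/3.468582) R2 = R3 - (0.174048) R2:  3.344219 phi_3 = 2.120188
Back-substitution:
  phi_hat_3 = 2.120188 / 3.344219 = 0.633986
  phi_hat_2 = (0.656782 - (0.6037)(0.633986)) / 3.468582 = 0.079008
  phi_hat_1 = (0.7807 - (0.7807)(0.079008) - (0.8244)(0.633986)) / 3.6362 = 0.054002
So phi_hat = [0.0540, 0.0790, 0.6340].
Therefore phi_hat_3 = 0.6340.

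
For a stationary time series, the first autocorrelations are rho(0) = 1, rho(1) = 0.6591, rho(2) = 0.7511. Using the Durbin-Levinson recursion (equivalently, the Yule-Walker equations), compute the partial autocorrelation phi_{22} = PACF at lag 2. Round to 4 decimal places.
\phi_{22} = 0.5599

The PACF at lag k is phi_{kk}, the last component of the solution
to the Yule-Walker system G_k phi = r_k where
  (G_k)_{ij} = rho(|i - j|), (r_k)_i = rho(i), i,j = 1..k.
Equivalently, Durbin-Levinson gives phi_{kk} iteratively:
  phi_{11} = rho(1)
  phi_{kk} = [rho(k) - sum_{j=1..k-1} phi_{k-1,j} rho(k-j)]
            / [1 - sum_{j=1..k-1} phi_{k-1,j} rho(j)],
  phi_{k,j} = phi_{k-1,j} - phi_{kk} phi_{k-1,k-j},  j = 1..k-1.
Step k = 1:
  phi_11 = rho(1) = 0.6591.
Step k = 2:
  phi_22 = [rho(2) - phi_11 rho(1)] / [1 - phi_11 rho(1)] = [0.7511 - (0.6591)(0.6591)] / [1 - (0.6591)(0.6591)]
         = 0.31668719 / 0.56558719 = 0.5599.
Therefore phi_{22} = 0.5599.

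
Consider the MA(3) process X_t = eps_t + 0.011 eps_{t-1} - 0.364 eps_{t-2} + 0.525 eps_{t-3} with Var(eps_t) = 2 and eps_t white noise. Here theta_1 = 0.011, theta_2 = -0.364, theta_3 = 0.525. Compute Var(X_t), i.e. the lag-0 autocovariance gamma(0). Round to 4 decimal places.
\gamma(0) = 2.8165

For an MA(q) process X_t = eps_t + sum_i theta_i eps_{t-i} with
Var(eps_t) = sigma^2, the variance is
  gamma(0) = sigma^2 * (1 + sum_i theta_i^2).
  sum_i theta_i^2 = (0.011)^2 + (-0.364)^2 + (0.525)^2 = 0.000121 + 0.132496 + 0.275625 = 0.408242.
  gamma(0) = 2 * (1 + 0.408242) = 2 * 1.408242 = 2.816484, which rounds to 2.8165.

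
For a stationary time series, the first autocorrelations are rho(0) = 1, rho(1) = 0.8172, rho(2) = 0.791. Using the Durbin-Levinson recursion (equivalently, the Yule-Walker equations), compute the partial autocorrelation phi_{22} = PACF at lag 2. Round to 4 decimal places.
\phi_{22} = 0.3708

The PACF at lag k is phi_{kk}, the last component of the solution
to the Yule-Walker system G_k phi = r_k where
  (G_k)_{ij} = rho(|i - j|), (r_k)_i = rho(i), i,j = 1..k.
Equivalently, Durbin-Levinson gives phi_{kk} iteratively:
  phi_{11} = rho(1)
  phi_{kk} = [rho(k) - sum_{j=1..k-1} phi_{k-1,j} rho(k-j)]
            / [1 - sum_{j=1..k-1} phi_{k-1,j} rho(j)],
  phi_{k,j} = phi_{k-1,j} - phi_{kk} phi_{k-1,k-j},  j = 1..k-1.
Step k = 1:
  phi_11 = rho(1) = 0.8172.
Step k = 2:
  phi_22 = [rho(2) - phi_11 rho(1)] / [1 - phi_11 rho(1)] = [0.791 - (0.8172)(0.8172)] / [1 - (0.8172)(0.8172)]
         = 0.12318416 / 0.33218416 = 0.3708.
Therefore phi_{22} = 0.3708.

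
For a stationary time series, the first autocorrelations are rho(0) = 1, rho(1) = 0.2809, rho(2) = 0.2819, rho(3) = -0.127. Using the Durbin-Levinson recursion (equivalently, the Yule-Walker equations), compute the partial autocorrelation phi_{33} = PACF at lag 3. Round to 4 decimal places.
\phi_{33} = -0.2860

The PACF at lag k is phi_{kk}, the last component of the solution
to the Yule-Walker system G_k phi = r_k where
  (G_k)_{ij} = rho(|i - j|), (r_k)_i = rho(i), i,j = 1..k.
Equivalently, Durbin-Levinson gives phi_{kk} iteratively:
  phi_{11} = rho(1)
  phi_{kk} = [rho(k) - sum_{j=1..k-1} phi_{k-1,j} rho(k-j)]
            / [1 - sum_{j=1..k-1} phi_{k-1,j} rho(j)],
  phi_{k,j} = phi_{k-1,j} - phi_{kk} phi_{k-1,k-j},  j = 1..k-1.
Step k = 1:
  phi_11 = rho(1) = 0.2809.
Step k = 2:
  phi_22 = [rho(2) - phi_11 rho(1)] / [1 - phi_11 rho(1)] = [0.2819 - (0.2809)(0.2809)] / [1 - (0.2809)(0.2809)]
         = 0.20299519 / 0.92109519 = 0.220385.
  Update: phi_21 = phi_11 - phi_22 phi_11 = 0.2809 - (0.220385)(0.2809) = 0.218994.
Step k = 3:
  phi_33 = [rho(3) - phi_21 rho(2) - phi_22 rho(1)] / [1 - phi_21 rho(1) - phi_22 rho(2)]
    numerator   = -0.127 - (0.218994)(0.2819) - (0.220385)(0.2809) = -0.25064043
    denominator = 1 - (0.218994)(0.2809) - (0.220385)(0.2819) = 0.87635818
  phi_33 = -0.25064043 / 0.87635818 = -0.286.
Therefore phi_{33} = -0.2860.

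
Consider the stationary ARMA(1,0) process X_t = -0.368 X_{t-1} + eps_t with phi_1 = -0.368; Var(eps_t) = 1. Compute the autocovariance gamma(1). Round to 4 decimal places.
\gamma(1) = -0.4256

Multiply the model equation by X_{t-k} and take expectations. With theta_0 = psi_0 = 1 and psi_j the MA(infinity) weights, this gives
  gamma(k) - sum_i phi_i gamma(k-i) = c_k,
  c_k = sigma^2 * sum_{j=k..q} theta_j psi_{j-k}   (c_k = 0 for k > q),
using gamma(-m) = gamma(m).
Pure AR (q = 0): c_0 = sigma^2 = 1, c_k = 0 for k >= 1.
Equations for k = 0 and k = 1 (AR order 1):
  gamma(0) = phi_1 gamma(1) + c_0
  gamma(1) = phi_1 gamma(0) + c_1
Substituting the second into the first: gamma(0) (1 - phi_1^2) = c_0 + phi_1 c_1, so
  gamma(0) = c_0 / (1 - phi_1^2) = 1 / (1 - (-0.368)^2) = 1 / 0.864576 = 1.156636.
  gamma(1) = phi_1 gamma(0) = (-0.368)(1.156636) = -0.425642.
Therefore gamma(1) = -0.4256 (to 4 decimal places).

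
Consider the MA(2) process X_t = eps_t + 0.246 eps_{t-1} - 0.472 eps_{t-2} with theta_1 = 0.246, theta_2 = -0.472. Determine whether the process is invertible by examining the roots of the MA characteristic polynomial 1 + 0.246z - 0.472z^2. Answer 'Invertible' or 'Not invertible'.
\text{Invertible}

The MA(q) characteristic polynomial is P(z) = 1 + 0.246z - 0.472z^2.
Invertibility requires all roots to lie outside the unit circle, i.e. |z| > 1 for every root.
Set 1 + (0.246) z + (-0.472) z^2 = 0, i.e. a z^2 + b z + c = 0 with a = -0.472, b = 0.246, c = 1.
Discriminant D = b^2 - 4ac = (0.246)^2 - 4*(-0.472)*1 = 0.060516 - (-1.888) = 1.948516.
D >= 0, so the roots are real: z = (-b +/- sqrt(D)) / (2a) = (-0.246 +/- 1.395893) / (-0.944).
  z_1 = (-0.246 + 1.395893) / (-0.944) = -1.2181,   |z_1| = 1.2181.
  z_2 = (-0.246 - 1.395893) / (-0.944) = 1.7393,   |z_2| = 1.7393.
Moduli of all roots: 1.2181, 1.7393.
All moduli strictly greater than 1? Yes.
Verdict: Invertible.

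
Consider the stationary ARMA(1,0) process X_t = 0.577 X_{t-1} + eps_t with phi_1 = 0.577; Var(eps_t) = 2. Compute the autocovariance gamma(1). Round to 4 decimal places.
\gamma(1) = 1.7300

Multiply the model equation by X_{t-k} and take expectations. With theta_0 = psi_0 = 1 and psi_j the MA(infinity) weights, this gives
  gamma(k) - sum_i phi_i gamma(k-i) = c_k,
  c_k = sigma^2 * sum_{j=k..q} theta_j psi_{j-k}   (c_k = 0 for k > q),
using gamma(-m) = gamma(m).
Pure AR (q = 0): c_0 = sigma^2 = 2, c_k = 0 for k >= 1.
Equations for k = 0 and k = 1 (AR order 1):
  gamma(0) = phi_1 gamma(1) + c_0
  gamma(1) = phi_1 gamma(0) + c_1
Substituting the second into the first: gamma(0) (1 - phi_1^2) = c_0 + phi_1 c_1, so
  gamma(0) = c_0 / (1 - phi_1^2) = 2 / (1 - (0.577)^2) = 2 / 0.667071 = 2.998182.
  gamma(1) = phi_1 gamma(0) = (0.577)(2.998182) = 1.729951.
Therefore gamma(1) = 1.7300 (to 4 decimal places).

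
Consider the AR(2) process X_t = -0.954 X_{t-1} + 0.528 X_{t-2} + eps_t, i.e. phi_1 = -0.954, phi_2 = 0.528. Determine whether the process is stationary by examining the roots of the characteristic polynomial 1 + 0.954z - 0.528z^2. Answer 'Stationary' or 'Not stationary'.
\text{Not stationary}

The AR(p) characteristic polynomial is P(z) = 1 + 0.954z - 0.528z^2.
Stationarity requires all roots to lie outside the unit circle, i.e. |z| > 1 for every root.
Set 1 + (0.954) z + (-0.528) z^2 = 0, i.e. a z^2 + b z + c = 0 with a = -0.528, b = 0.954, c = 1.
Discriminant D = b^2 - 4ac = (0.954)^2 - 4*(-0.528)*1 = 0.910116 - (-2.112) = 3.022116.
D >= 0, so the roots are real: z = (-b +/- sqrt(D)) / (2a) = (-0.954 +/- 1.738423) / (-1.056).
  z_1 = (-0.954 + 1.738423) / (-1.056) = -0.7428,   |z_1| = 0.7428.
  z_2 = (-0.954 - 1.738423) / (-1.056) = 2.5496,   |z_2| = 2.5496.
Moduli of all roots: 0.7428, 2.5496.
All moduli strictly greater than 1? No.
Verdict: Not stationary.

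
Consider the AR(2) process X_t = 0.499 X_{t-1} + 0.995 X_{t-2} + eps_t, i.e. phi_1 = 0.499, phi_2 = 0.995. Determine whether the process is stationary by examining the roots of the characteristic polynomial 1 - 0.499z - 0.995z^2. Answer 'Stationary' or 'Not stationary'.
\text{Not stationary}

The AR(p) characteristic polynomial is P(z) = 1 - 0.499z - 0.995z^2.
Stationarity requires all roots to lie outside the unit circle, i.e. |z| > 1 for every root.
Set 1 + (-0.499) z + (-0.995) z^2 = 0, i.e. a z^2 + b z + c = 0 with a = -0.995, b = -0.499, c = 1.
Discriminant D = b^2 - 4ac = (-0.499)^2 - 4*(-0.995)*1 = 0.249001 - (-3.98) = 4.229001.
D >= 0, so the roots are real: z = (-b +/- sqrt(D)) / (2a) = (0.499 +/- 2.056454) / (-1.99).
  z_1 = (0.499 + 2.056454) / (-1.99) = -1.2841,   |z_1| = 1.2841.
  z_2 = (0.499 - 2.056454) / (-1.99) = 0.7826,   |z_2| = 0.7826.
Moduli of all roots: 1.2841, 0.7826.
All moduli strictly greater than 1? No.
Verdict: Not stationary.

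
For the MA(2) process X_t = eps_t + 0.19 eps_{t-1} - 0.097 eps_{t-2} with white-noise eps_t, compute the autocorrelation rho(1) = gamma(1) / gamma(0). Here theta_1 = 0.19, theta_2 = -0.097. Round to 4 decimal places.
\rho(1) = 0.1641

For an MA(q) process with theta_0 = 1, the autocovariance is
  gamma(k) = sigma^2 * sum_{i=0..q-k} theta_i * theta_{i+k},
and rho(k) = gamma(k) / gamma(0). Sigma^2 cancels.
  numerator   = (1)*(0.19) + (0.19)*(-0.097) = 0.17157.
  denominator = (1)^2 + (0.19)^2 + (-0.097)^2 = 1.045509.
  rho(1) = 0.17157 / 1.045509 = 0.1641.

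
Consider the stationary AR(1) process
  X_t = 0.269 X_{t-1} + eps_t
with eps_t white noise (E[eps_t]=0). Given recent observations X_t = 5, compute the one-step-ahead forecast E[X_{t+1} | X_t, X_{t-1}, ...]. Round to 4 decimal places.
E[X_{t+1} \mid \mathcal F_t] = 1.3450

For an AR(p) model X_t = c + sum_i phi_i X_{t-i} + eps_t, the
one-step-ahead conditional mean is
  E[X_{t+1} | X_t, ...] = c + sum_i phi_i X_{t+1-i}.
Substitute known values:
  E[X_{t+1} | ...] = (0.269) * (5)
                   = 1.3450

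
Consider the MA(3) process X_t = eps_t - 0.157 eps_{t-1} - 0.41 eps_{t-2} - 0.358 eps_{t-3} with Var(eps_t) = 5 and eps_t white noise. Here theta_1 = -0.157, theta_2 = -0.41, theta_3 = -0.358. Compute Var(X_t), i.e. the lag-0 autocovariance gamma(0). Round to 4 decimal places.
\gamma(0) = 6.6046

For an MA(q) process X_t = eps_t + sum_i theta_i eps_{t-i} with
Var(eps_t) = sigma^2, the variance is
  gamma(0) = sigma^2 * (1 + sum_i theta_i^2).
  sum_i theta_i^2 = (-0.157)^2 + (-0.41)^2 + (-0.358)^2 = 0.024649 + 0.1681 + 0.128164 = 0.320913.
  gamma(0) = 5 * (1 + 0.320913) = 5 * 1.320913 = 6.604565, which rounds to 6.6046.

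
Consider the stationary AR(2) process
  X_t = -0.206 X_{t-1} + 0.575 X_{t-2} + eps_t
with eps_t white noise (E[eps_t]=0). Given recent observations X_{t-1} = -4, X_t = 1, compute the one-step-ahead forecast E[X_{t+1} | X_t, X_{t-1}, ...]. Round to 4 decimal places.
E[X_{t+1} \mid \mathcal F_t] = -2.5060

For an AR(p) model X_t = c + sum_i phi_i X_{t-i} + eps_t, the
one-step-ahead conditional mean is
  E[X_{t+1} | X_t, ...] = c + sum_i phi_i X_{t+1-i}.
Substitute known values:
  E[X_{t+1} | ...] = (-0.206) * (1) + (0.575) * (-4)
                   = -2.5060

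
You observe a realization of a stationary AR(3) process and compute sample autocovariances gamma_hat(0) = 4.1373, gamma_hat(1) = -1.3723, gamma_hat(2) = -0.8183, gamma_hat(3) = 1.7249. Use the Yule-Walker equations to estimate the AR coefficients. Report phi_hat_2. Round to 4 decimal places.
\hat\phi_{2} = -0.2240

The Yule-Walker equations for an AR(p) process read, in matrix form,
  Gamma_p phi = r_p,   with   (Gamma_p)_{ij} = gamma(|i - j|),
                       (r_p)_i = gamma(i),   i,j = 1..p.
Substitute the sample gammas (Toeplitz matrix and right-hand side of size 3):
  Gamma_p = [[4.1373, -1.3723, -0.8183], [-1.3723, 4.1373, -1.3723], [-0.8183, -1.3723, 4.1373]]
  r_p     = [-1.3723, -0.8183, 1.7249]
Written out (R1..R3):
  (R1) 4.1373 phi_1 - 1.3723 phi_2 - 0.8183 phi_3 = -1.3723
  (R2) -1.3723 phi_1 + 4.1373 phi_2 - 1.3723 phi_3 = -0.8183
  (R3) -0.8183 phi_1 - 1.3723 phi_2 + 4.1373 phi_3 = 1.7249
Gaussian elimination:
  R2 <- R2 - (-1.3723/4.1373) R1 = R2 - (-0.33169) R1:  3.682122 phi_2 - 1.643722 phi_3 = -1.273478
  R3 <- R3 - (-0.8183/4.1373) R1 = R3 - (-0.197786) R1:  -1.643722 phi_2 + 3.975452 phi_3 = 1.453478
  R3 <- R3 - (-1.643722/3.682122) R2 = R3 - (-0.446406) R2:  3.241684 phi_3 = 0.88499
Back-substitution:
  phi_hat_3 = 0.88499 / 3.241684 = 0.273003
  phi_hat_2 = (-1.273478 - (-1.643722)(0.273003)) / 3.682122 = -0.223984
  phi_hat_1 = (-1.3723 - (-1.3723)(-0.223984) - (-0.8183)(0.273003)) / 4.1373 = -0.351987
So phi_hat = [-0.3520, -0.2240, 0.2730].
Therefore phi_hat_2 = -0.2240.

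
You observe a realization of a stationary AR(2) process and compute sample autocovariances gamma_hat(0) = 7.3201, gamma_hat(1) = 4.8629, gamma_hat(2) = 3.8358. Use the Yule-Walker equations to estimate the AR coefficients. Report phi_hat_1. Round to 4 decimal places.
\hat\phi_{1} = 0.5660

The Yule-Walker equations for an AR(p) process read, in matrix form,
  Gamma_p phi = r_p,   with   (Gamma_p)_{ij} = gamma(|i - j|),
                       (r_p)_i = gamma(i),   i,j = 1..p.
Substitute the sample gammas (Toeplitz matrix and right-hand side of size 2):
  Gamma_p = [[7.3201, 4.8629], [4.8629, 7.3201]]
  r_p     = [4.8629, 3.8358]
Written out:
  7.3201 phi_1 + 4.8629 phi_2 = 4.8629
  4.8629 phi_1 + 7.3201 phi_2 = 3.8358
Solve by Cramer's rule:
  det = gamma(0)^2 - gamma(1)^2 = (7.3201)^2 - (4.8629)^2 = 53.58386401 - 23.64779641 = 29.9360676
  phi_hat_1 = [gamma(1) gamma(0) - gamma(1) gamma(2)] / det = [(4.8629)(7.3201) - (4.8629)(3.8358)] / 29.9360676 = 16.94380247 / 29.9360676 = 0.566
  phi_hat_2 = [gamma(0) gamma(2) - gamma(1)^2] / det = [(7.3201)(3.8358) - (4.8629)^2] / 29.9360676 = 4.43064317 / 29.9360676 = 0.148
So phi_hat = [0.5660, 0.1480].
Therefore phi_hat_1 = 0.5660.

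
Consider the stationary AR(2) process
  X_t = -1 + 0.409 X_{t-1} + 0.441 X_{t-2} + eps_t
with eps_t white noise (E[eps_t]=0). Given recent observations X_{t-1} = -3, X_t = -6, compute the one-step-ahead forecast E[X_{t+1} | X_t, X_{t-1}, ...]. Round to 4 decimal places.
E[X_{t+1} \mid \mathcal F_t] = -4.7770

For an AR(p) model X_t = c + sum_i phi_i X_{t-i} + eps_t, the
one-step-ahead conditional mean is
  E[X_{t+1} | X_t, ...] = c + sum_i phi_i X_{t+1-i}.
Substitute known values:
  E[X_{t+1} | ...] = -1 + (0.409) * (-6) + (0.441) * (-3)
                   = -4.7770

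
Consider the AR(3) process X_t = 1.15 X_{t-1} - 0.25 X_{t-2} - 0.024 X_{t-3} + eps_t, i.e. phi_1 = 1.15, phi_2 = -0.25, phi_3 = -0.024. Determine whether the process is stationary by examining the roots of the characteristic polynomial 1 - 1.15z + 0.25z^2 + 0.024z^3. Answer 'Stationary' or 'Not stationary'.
\text{Stationary}

The AR(p) characteristic polynomial is P(z) = 1 - 1.15z + 0.25z^2 + 0.024z^3.
Stationarity requires all roots to lie outside the unit circle, i.e. |z| > 1 for every root.
Degree 3: look for a simple real root z0 first, then factor out (1 - z/z0) and solve the remaining quadratic.
Testing z0 = 1.25: P(1.25) = 1 + (-1.15)(1.25) + (0.25)(1.25)^2 + (0.024)(1.25)^3
  = 1 + (-1.4375) + (0.390625) + (0.046875) = 0.  So z_0 = 1.25 is a root, |z_0| = 1.25.
Divide out the factor (1 - 0.8 z) = (1 - z/z0) (since 1/z0 = 0.8):
  P(z) = (1 - 0.8 z)(1 + (-0.35) z + (-0.03) z^2)
  [check: z-coef -0.35 - (0.8) = -1.15; z^2-coef -0.03 - (0.8)(-0.35) = 0.25; z^3-coef -(0.8)(-0.03) = 0.024.]
Remaining roots from the quadratic factor 1 + (-0.35) z + (-0.03) z^2:
  Set 1 + (-0.35) z + (-0.03) z^2 = 0, i.e. a z^2 + b z + c = 0 with a = -0.03, b = -0.35, c = 1.
  Discriminant D = b^2 - 4ac = (-0.35)^2 - 4*(-0.03)*1 = 0.1225 - (-0.12) = 0.2425.
  D >= 0, so the roots are real: z = (-b +/- sqrt(D)) / (2a) = (0.35 +/- 0.492443) / (-0.06).
    z_1 = (0.35 + 0.492443) / (-0.06) = -14.0407,   |z_1| = 14.0407.
    z_2 = (0.35 - 0.492443) / (-0.06) = 2.374,   |z_2| = 2.374.
Moduli of all roots: 1.2500, 14.0407, 2.3740.
All moduli strictly greater than 1? Yes.
Verdict: Stationary.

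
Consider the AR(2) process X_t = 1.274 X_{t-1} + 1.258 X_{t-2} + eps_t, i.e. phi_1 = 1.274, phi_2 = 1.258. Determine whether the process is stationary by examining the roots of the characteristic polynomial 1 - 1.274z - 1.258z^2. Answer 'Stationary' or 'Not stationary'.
\text{Not stationary}

The AR(p) characteristic polynomial is P(z) = 1 - 1.274z - 1.258z^2.
Stationarity requires all roots to lie outside the unit circle, i.e. |z| > 1 for every root.
Set 1 + (-1.274) z + (-1.258) z^2 = 0, i.e. a z^2 + b z + c = 0 with a = -1.258, b = -1.274, c = 1.
Discriminant D = b^2 - 4ac = (-1.274)^2 - 4*(-1.258)*1 = 1.623076 - (-5.032) = 6.655076.
D >= 0, so the roots are real: z = (-b +/- sqrt(D)) / (2a) = (1.274 +/- 2.579743) / (-2.516).
  z_1 = (1.274 + 2.579743) / (-2.516) = -1.5317,   |z_1| = 1.5317.
  z_2 = (1.274 - 2.579743) / (-2.516) = 0.519,   |z_2| = 0.519.
Moduli of all roots: 1.5317, 0.5190.
All moduli strictly greater than 1? No.
Verdict: Not stationary.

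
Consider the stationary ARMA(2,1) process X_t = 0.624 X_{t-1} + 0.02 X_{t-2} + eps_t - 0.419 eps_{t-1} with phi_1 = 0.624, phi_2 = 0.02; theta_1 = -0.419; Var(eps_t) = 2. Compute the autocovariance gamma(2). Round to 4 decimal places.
\gamma(2) = 0.3680

Multiply the model equation by X_{t-k} and take expectations. With theta_0 = psi_0 = 1 and psi_j the MA(infinity) weights, this gives
  gamma(k) - sum_i phi_i gamma(k-i) = c_k,
  c_k = sigma^2 * sum_{j=k..q} theta_j psi_{j-k}   (c_k = 0 for k > q),
using gamma(-m) = gamma(m).
psi-weights needed (psi_j = theta_j + sum_i phi_i psi_{j-i}):
  psi_1 = theta_1 + phi_1 = -0.419 + (0.624) = 0.205
Right-hand sides:
  c_0 = sigma^2 (1 + theta_1 psi_1) = 2 * (1 + (-0.419)(0.205)) = 2 * 0.914105 = 1.82821
  c_1 = sigma^2 theta_1 = 2 * (-0.419) = -0.838
  c_2 = 0
Equations for k = 0, 1, 2 (AR order 2, c_2 = 0):
  (E0) gamma(0) = phi_1 gamma(1) + phi_2 gamma(2) + c_0
  (E1) gamma(1) = phi_1 gamma(0) + phi_2 gamma(1) + c_1
  (E2) gamma(2) = phi_1 gamma(1) + phi_2 gamma(0)
From (E1): gamma(1) = A gamma(0) + B with
  A = phi_1 / (1 - phi_2) = 0.624 / 0.98 = 0.636735,   B = c_1 / (1 - phi_2) = -0.838 / 0.98 = -0.855102.
Insert (E2) into (E0): gamma(0) (1 - phi_2^2) = phi_1 (1 + phi_2) gamma(1) + c_0.
  phi_1 (1 + phi_2) = (0.624)(1.02) = 0.63648,   1 - phi_2^2 = 0.9996.
Replace gamma(1) by A gamma(0) + B and collect gamma(0):
  gamma(0) [0.9996 - (0.63648)(0.636735)] = (0.63648)(-0.855102) + 1.82821
  gamma(0) * 0.594331 = 1.283955
  gamma(0) = 1.283955 / 0.594331 = 2.160336.
  gamma(1) = A gamma(0) + B = (0.636735)(2.160336) + (-0.855102) = 0.520459.
  gamma(2) = phi_1 gamma(1) + phi_2 gamma(0) = (0.624)(0.520459) + (0.02)(2.160336) = 0.367973.
Therefore gamma(2) = 0.3680 (to 4 decimal places).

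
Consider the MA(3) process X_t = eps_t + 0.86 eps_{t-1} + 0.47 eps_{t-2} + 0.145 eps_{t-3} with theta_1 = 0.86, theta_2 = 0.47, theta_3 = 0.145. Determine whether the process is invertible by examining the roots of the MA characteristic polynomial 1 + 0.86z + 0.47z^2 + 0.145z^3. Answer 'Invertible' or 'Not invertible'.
\text{Invertible}

The MA(q) characteristic polynomial is P(z) = 1 + 0.86z + 0.47z^2 + 0.145z^3.
Invertibility requires all roots to lie outside the unit circle, i.e. |z| > 1 for every root.
Degree 3: look for a simple real root z0 first, then factor out (1 - z/z0) and solve the remaining quadratic.
Testing z0 = -2: P(-2) = 1 + (0.86)(-2) + (0.47)(-2)^2 + (0.145)(-2)^3
  = 1 + (-1.72) + (1.88) + (-1.16) = 0.  So z_0 = -2 is a root, |z_0| = 2.
Divide out the factor (1 + 0.5 z) = (1 - z/z0) (since 1/z0 = -0.5):
  P(z) = (1 + 0.5 z)(1 + (0.36) z + (0.29) z^2)
  [check: z-coef 0.36 - (-0.5) = 0.86; z^2-coef 0.29 - (-0.5)(0.36) = 0.47; z^3-coef -(-0.5)(0.29) = 0.145.]
Remaining roots from the quadratic factor 1 + (0.36) z + (0.29) z^2:
  Set 1 + (0.36) z + (0.29) z^2 = 0, i.e. a z^2 + b z + c = 0 with a = 0.29, b = 0.36, c = 1.
  Discriminant D = b^2 - 4ac = (0.36)^2 - 4*(0.29)*1 = 0.1296 - (1.16) = -1.0304.
  D < 0, so the roots are the complex-conjugate pair z = (-b +/- i sqrt(-D)) / (2a) = -0.6207 +/- 1.7501i.
  For a conjugate pair |z|^2 = z * conj(z) = (product of roots) = c/a = 1/(0.29) = 3.448276, so |z| = sqrt(3.448276) = 1.857 for both roots.
Moduli of all roots: 2.0000, 1.8570, 1.8570.
All moduli strictly greater than 1? Yes.
Verdict: Invertible.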